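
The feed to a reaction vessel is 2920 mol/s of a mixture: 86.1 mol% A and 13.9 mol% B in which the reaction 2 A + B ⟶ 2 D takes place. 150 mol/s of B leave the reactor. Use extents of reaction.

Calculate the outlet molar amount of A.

2000 mol/s

For B: n = n₀ − 1ξ → 150 = 405.9 − 1ξ, giving ξ = 255.9 mol/s.
Outlet amounts (n = n₀ + ν ξ):
  A: 2514 − 2(255.9) = 2002
  B: 405.9 − 1(255.9) = 150
  D: 0 + 2(255.9) = 511.8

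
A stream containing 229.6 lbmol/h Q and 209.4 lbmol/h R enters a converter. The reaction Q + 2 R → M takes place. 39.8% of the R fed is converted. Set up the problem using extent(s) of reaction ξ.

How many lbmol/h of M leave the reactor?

41.7 lbmol/h

R reacted = 0.398 × 209.4 = 83.34 lbmol/h; ν_R = −2, so ξ = 83.34/2 = 41.67 lbmol/h.
Outlet amounts (n = n₀ + ν ξ):
  Q: 229.6 − 1(41.67) = 187.9
  R: 209.4 − 2(41.67) = 126.1
  M: 0 + 1(41.67) = 41.67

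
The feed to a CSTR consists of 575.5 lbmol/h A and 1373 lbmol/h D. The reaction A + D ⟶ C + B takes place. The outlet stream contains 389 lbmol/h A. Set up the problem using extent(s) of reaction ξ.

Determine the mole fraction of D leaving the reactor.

0.609

For A: n = n₀ − 1ξ → 389 = 575.5 − 1ξ, giving ξ = 186.5 lbmol/h.
Outlet amounts (n = n₀ + ν ξ):
  A: 575.5 − 1(186.5) = 389
  D: 1373 − 1(186.5) = 1186
  C: 0 + 1(186.5) = 186.5
  B: 0 + 1(186.5) = 186.5
Total out = 1948 lbmol/h; y_D = 1186 / 1948 = 0.6089.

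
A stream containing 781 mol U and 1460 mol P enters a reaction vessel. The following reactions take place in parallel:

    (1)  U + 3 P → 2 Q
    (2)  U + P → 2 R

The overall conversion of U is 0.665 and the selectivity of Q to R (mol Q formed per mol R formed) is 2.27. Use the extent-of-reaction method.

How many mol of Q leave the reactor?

Conversion of U: U consumed = 0.665 × 781 = 519.4 mol = 1ξ₁ + 1ξ₂.
Selectivity: 2ξ₁ / (2ξ₂) = 2.27 → ξ₁ = 2.27 ξ₂.
Substitute: (1·2.27 + 1) ξ₂ = 519.4 → ξ₂ = 158.8 mol, ξ₁ = 360.5 mol.
Outlet amounts (n = n₀ + Σ ν·ξ):
  U: 781 − 1(360.5) − 1(158.8) = 261.6
  P: 1460 − 3(360.5) − 1(158.8) = 219.6
  Q: 0 + 2(360.5) = 721.1
  R: 0 + 2(158.8) = 317.7

721 mol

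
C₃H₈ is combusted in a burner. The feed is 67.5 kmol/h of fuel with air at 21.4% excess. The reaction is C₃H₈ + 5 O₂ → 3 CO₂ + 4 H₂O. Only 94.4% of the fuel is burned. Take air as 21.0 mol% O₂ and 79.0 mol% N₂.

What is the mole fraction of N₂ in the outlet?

0.74

Stoichiometric O₂ = 5 × 67.5 = 337.5 kmol/h; O₂ fed = 337.5 × 1.214 = 409.7 kmol/h.
N₂ fed = 409.7 × 79/21 = 1541 kmol/h.
Fuel reacted = 0.944 × 67.5 → ξ = 63.72 kmol/h.
Outlet (n = n₀ + ν ξ):
  C₃H₈: 67.5 − 1(63.72) = 3.78
  O₂: 409.7 − 5(63.72) = 91.12
  N₂: 1541 (inert)
  CO₂: 0 + 3(63.72) = 191.2
  H₂O: 0 + 4(63.72) = 254.9
Total out = 2082 kmol/h; y_N₂ = 1541 / 2082 = 0.7402.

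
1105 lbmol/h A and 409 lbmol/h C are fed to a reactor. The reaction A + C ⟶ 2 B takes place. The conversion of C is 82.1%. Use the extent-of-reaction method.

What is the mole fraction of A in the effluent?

C reacted = 0.821 × 409 = 335.8 lbmol/h; ν_C = −1, so ξ = 335.8/1 = 335.8 lbmol/h.
Outlet amounts (n = n₀ + ν ξ):
  A: 1105 − 1(335.8) = 769.2
  C: 409 − 1(335.8) = 73.21
  B: 0 + 2(335.8) = 671.6
Total out = 1514 lbmol/h; y_A = 769.2 / 1514 = 0.5081.

0.508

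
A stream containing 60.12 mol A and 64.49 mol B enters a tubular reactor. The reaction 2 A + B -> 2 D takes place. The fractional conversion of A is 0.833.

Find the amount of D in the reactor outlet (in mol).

A reacted = 0.833 × 60.12 = 50.08 mol; ν_A = −2, so ξ = 50.08/2 = 25.04 mol.
Outlet amounts (n = n₀ + ν ξ):
  A: 60.12 − 2(25.04) = 10.04
  B: 64.49 − 1(25.04) = 39.45
  D: 0 + 2(25.04) = 50.08

50.1 mol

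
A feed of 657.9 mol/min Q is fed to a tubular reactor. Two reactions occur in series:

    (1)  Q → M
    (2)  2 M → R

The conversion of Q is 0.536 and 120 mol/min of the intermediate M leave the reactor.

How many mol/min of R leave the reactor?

Conversion of Q: Q consumed = 1ξ₁ = 0.536 × 657.9 → ξ₁ = 352.6 mol/min.
M balance: n_M = 0 + 1ξ₁ − 2ξ₂ = 120 → ξ₂ = (1·352.6 − 120)/2 = 116.3 mol/min.
Outlet amounts (n = n₀ + Σ ν·ξ):
  Q: 657.9 − 1(352.6) = 305.3
  M: 0 + 1(352.6) − 2(116.3) = 120
  R: 0 + 1(116.3) = 116.3

116 mol/min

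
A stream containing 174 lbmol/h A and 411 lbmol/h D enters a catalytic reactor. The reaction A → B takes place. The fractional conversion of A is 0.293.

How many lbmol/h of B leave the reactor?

A reacted = 0.293 × 174 = 50.98 lbmol/h; ν_A = −1, so ξ = 50.98/1 = 50.98 lbmol/h.
Outlet amounts (n = n₀ + ν ξ):
  A: 174 − 1(50.98) = 123
  B: 0 + 1(50.98) = 50.98
  D: 411 (inert)

51 lbmol/h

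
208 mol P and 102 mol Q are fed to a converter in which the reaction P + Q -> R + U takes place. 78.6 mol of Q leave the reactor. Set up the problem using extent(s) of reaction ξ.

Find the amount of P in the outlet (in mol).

185 mol

For Q: n = n₀ − 1ξ → 78.6 = 102 − 1ξ, giving ξ = 23.4 mol.
Outlet amounts (n = n₀ + ν ξ):
  P: 208 − 1(23.4) = 184.6
  Q: 102 − 1(23.4) = 78.6
  R: 0 + 1(23.4) = 23.4
  U: 0 + 1(23.4) = 23.4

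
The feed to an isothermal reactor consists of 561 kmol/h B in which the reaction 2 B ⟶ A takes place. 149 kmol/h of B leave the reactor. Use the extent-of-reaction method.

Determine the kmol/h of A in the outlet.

For B: n = n₀ − 2ξ → 149 = 561 − 2ξ, giving ξ = 206 kmol/h.
Outlet amounts (n = n₀ + ν ξ):
  B: 561 − 2(206) = 149
  A: 0 + 1(206) = 206

206 kmol/h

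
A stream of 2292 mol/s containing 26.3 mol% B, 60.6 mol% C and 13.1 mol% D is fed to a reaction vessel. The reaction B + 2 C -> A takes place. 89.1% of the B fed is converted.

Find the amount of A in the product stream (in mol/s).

537 mol/s

B reacted = 0.891 × 602.8 = 537.1 mol/s; ν_B = −1, so ξ = 537.1/1 = 537.1 mol/s.
Outlet amounts (n = n₀ + ν ξ):
  B: 602.8 − 1(537.1) = 65.7
  C: 1389 − 2(537.1) = 314.8
  A: 0 + 1(537.1) = 537.1
  D: 300.3 (inert)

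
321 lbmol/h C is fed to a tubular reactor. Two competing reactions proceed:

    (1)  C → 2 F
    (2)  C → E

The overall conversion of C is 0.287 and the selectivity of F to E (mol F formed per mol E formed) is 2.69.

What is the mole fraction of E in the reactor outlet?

Conversion of C: C consumed = 0.287 × 321 = 92.13 lbmol/h = 1ξ₁ + 1ξ₂.
Selectivity: 2ξ₁ / (1ξ₂) = 2.69 → ξ₁ = 1.345 ξ₂.
Substitute: (1·1.345 + 1) ξ₂ = 92.13 → ξ₂ = 39.29 lbmol/h, ξ₁ = 52.84 lbmol/h.
Outlet amounts (n = n₀ + Σ ν·ξ):
  C: 321 − 1(52.84) − 1(39.29) = 228.9
  F: 0 + 2(52.84) = 105.7
  E: 0 + 1(39.29) = 39.29
Total out = 373.8 lbmol/h; y_E = 39.29 / 373.8 = 0.1051.

0.105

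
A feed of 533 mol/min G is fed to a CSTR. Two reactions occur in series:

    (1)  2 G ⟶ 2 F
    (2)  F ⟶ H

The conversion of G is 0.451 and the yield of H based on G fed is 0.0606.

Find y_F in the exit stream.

Conversion of G: G consumed = 2ξ₁ = 0.451 × 533 → ξ₁ = 120.2 mol/min.
Yield of H: 1ξ₂ / 533 = 0.0606 → ξ₂ = 32.3 mol/min.
Outlet amounts (n = n₀ + Σ ν·ξ):
  G: 533 − 2(120.2) = 292.6
  F: 0 + 2(120.2) − 1(32.3) = 208.1
  H: 0 + 1(32.3) = 32.3
Total out = 533 mol/min; y_F = 208.1 / 533 = 0.3904.

0.39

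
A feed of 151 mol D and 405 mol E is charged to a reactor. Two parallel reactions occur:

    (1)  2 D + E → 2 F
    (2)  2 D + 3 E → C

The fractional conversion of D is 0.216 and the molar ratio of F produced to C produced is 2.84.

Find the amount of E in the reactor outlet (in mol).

Conversion of D: D consumed = 0.216 × 151 = 32.62 mol = 2ξ₁ + 2ξ₂.
Selectivity: 2ξ₁ / (1ξ₂) = 2.84 → ξ₁ = 1.42 ξ₂.
Substitute: (2·1.42 + 2) ξ₂ = 32.62 → ξ₂ = 6.739 mol, ξ₁ = 9.569 mol.
Outlet amounts (n = n₀ + Σ ν·ξ):
  D: 151 − 2(9.569) − 2(6.739) = 118.4
  E: 405 − 1(9.569) − 3(6.739) = 375.2
  F: 0 + 2(9.569) = 19.14
  C: 0 + 1(6.739) = 6.739

375 mol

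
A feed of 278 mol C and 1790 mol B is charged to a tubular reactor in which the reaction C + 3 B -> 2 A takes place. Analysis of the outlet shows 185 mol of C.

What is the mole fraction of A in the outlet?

For C: n = n₀ − 1ξ → 185 = 278 − 1ξ, giving ξ = 93 mol.
Outlet amounts (n = n₀ + ν ξ):
  C: 278 − 1(93) = 185
  B: 1790 − 3(93) = 1511
  A: 0 + 2(93) = 186
Total out = 1882 mol; y_A = 186 / 1882 = 0.09883.

0.0988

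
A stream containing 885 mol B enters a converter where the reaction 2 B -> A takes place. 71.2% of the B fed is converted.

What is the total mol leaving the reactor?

570 mol

B reacted = 0.712 × 885 = 630.1 mol; ν_B = −2, so ξ = 630.1/2 = 315.1 mol.
Outlet amounts (n = n₀ + ν ξ):
  B: 885 − 2(315.1) = 254.9
  A: 0 + 1(315.1) = 315.1
Total out = 254.9 + 315.1 = 569.9 mol.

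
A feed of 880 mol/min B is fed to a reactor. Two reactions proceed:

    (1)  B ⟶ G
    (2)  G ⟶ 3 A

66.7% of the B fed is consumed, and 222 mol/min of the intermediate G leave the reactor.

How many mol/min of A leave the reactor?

Conversion of B: B consumed = 1ξ₁ = 0.667 × 880 → ξ₁ = 587 mol/min.
G balance: n_G = 0 + 1ξ₁ − 1ξ₂ = 222 → ξ₂ = (1·587 − 222)/1 = 365 mol/min.
Outlet amounts (n = n₀ + Σ ν·ξ):
  B: 880 − 1(587) = 293
  G: 0 + 1(587) − 1(365) = 222
  A: 0 + 3(365) = 1095

1090 mol/min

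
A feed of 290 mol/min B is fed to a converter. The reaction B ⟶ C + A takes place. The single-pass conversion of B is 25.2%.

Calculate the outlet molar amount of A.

B reacted = 0.252 × 290 = 73.08 mol/min; ν_B = −1, so ξ = 73.08/1 = 73.08 mol/min.
Outlet amounts (n = n₀ + ν ξ):
  B: 290 − 1(73.08) = 216.9
  C: 0 + 1(73.08) = 73.08
  A: 0 + 1(73.08) = 73.08

73.1 mol/min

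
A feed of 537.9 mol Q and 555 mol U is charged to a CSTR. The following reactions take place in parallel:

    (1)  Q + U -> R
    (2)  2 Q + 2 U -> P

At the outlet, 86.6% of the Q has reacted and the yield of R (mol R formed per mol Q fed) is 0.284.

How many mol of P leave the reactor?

157 mol

Yield of R: 1ξ₁ / 537.9 = 0.284 → ξ₁ = 152.8 mol.
Conversion of Q: 1ξ₁ + 2ξ₂ = 0.866 × 537.9 = 465.8 → ξ₂ = 156.5 mol.
Outlet amounts (n = n₀ + Σ ν·ξ):
  Q: 537.9 − 1(152.8) − 2(156.5) = 72.08
  U: 555 − 1(152.8) − 2(156.5) = 89.18
  R: 0 + 1(152.8) = 152.8
  P: 0 + 1(156.5) = 156.5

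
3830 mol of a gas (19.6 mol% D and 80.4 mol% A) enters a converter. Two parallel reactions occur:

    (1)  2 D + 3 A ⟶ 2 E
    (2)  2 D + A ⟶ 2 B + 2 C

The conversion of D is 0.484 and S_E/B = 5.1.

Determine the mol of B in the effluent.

Conversion of D: D consumed = 0.484 × 750.7 = 363.3 mol = 2ξ₁ + 2ξ₂.
Selectivity: 2ξ₁ / (2ξ₂) = 5.1 → ξ₁ = 5.1 ξ₂.
Substitute: (2·5.1 + 2) ξ₂ = 363.3 → ξ₂ = 29.78 mol, ξ₁ = 151.9 mol.
Outlet amounts (n = n₀ + Σ ν·ξ):
  D: 750.7 − 2(151.9) − 2(29.78) = 387.4
  A: 3079 − 3(151.9) − 1(29.78) = 2594
  E: 0 + 2(151.9) = 303.8
  B: 0 + 2(29.78) = 59.56
  C: 0 + 2(29.78) = 59.56

59.6 mol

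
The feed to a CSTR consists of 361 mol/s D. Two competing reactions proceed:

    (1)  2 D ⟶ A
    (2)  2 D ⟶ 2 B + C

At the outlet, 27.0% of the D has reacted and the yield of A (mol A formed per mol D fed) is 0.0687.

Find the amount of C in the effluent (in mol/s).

Yield of A: 1ξ₁ / 361 = 0.0687 → ξ₁ = 24.8 mol/s.
Conversion of D: 2ξ₁ + 2ξ₂ = 0.27 × 361 = 97.47 → ξ₂ = 23.93 mol/s.
Outlet amounts (n = n₀ + Σ ν·ξ):
  D: 361 − 2(24.8) − 2(23.93) = 263.5
  A: 0 + 1(24.8) = 24.8
  B: 0 + 2(23.93) = 47.87
  C: 0 + 1(23.93) = 23.93

23.9 mol/s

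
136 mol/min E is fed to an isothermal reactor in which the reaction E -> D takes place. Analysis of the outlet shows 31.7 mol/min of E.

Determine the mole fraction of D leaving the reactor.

0.767

For E: n = n₀ − 1ξ → 31.7 = 136 − 1ξ, giving ξ = 104.3 mol/min.
Outlet amounts (n = n₀ + ν ξ):
  E: 136 − 1(104.3) = 31.7
  D: 0 + 1(104.3) = 104.3
Total out = 136 mol/min; y_D = 104.3 / 136 = 0.7669.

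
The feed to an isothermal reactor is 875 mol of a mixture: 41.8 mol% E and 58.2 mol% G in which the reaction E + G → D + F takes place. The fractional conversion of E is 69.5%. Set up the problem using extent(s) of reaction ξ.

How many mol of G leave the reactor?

255 mol

E reacted = 0.695 × 365.8 = 254.2 mol; ν_E = −1, so ξ = 254.2/1 = 254.2 mol.
Outlet amounts (n = n₀ + ν ξ):
  E: 365.8 − 1(254.2) = 111.6
  G: 509.2 − 1(254.2) = 255.1
  D: 0 + 1(254.2) = 254.2
  F: 0 + 1(254.2) = 254.2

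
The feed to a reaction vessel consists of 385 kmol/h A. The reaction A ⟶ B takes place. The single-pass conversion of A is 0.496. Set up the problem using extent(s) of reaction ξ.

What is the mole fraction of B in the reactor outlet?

A reacted = 0.496 × 385 = 191 kmol/h; ν_A = −1, so ξ = 191/1 = 191 kmol/h.
Outlet amounts (n = n₀ + ν ξ):
  A: 385 − 1(191) = 194
  B: 0 + 1(191) = 191
Total out = 385 kmol/h; y_B = 191 / 385 = 0.496.

0.496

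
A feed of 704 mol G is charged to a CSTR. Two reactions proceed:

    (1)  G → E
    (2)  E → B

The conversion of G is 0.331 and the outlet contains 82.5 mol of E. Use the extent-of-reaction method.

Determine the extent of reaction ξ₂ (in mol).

Conversion of G: G consumed = 1ξ₁ = 0.331 × 704 → ξ₁ = 233 mol.
E balance: n_E = 0 + 1ξ₁ − 1ξ₂ = 82.5 → ξ₂ = (1·233 − 82.5)/1 = 150.5 mol.
Outlet amounts (n = n₀ + Σ ν·ξ):
  G: 704 − 1(233) = 471
  E: 0 + 1(233) − 1(150.5) = 82.5
  B: 0 + 1(150.5) = 150.5

ξ₂ = 151 mol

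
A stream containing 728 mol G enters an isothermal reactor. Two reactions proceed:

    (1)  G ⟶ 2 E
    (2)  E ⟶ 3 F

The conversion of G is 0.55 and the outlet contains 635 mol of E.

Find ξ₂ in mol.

Conversion of G: G consumed = 1ξ₁ = 0.55 × 728 → ξ₁ = 400.4 mol.
E balance: n_E = 0 + 2ξ₁ − 1ξ₂ = 635 → ξ₂ = (2·400.4 − 635)/1 = 165.8 mol.
Outlet amounts (n = n₀ + Σ ν·ξ):
  G: 728 − 1(400.4) = 327.6
  E: 0 + 2(400.4) − 1(165.8) = 635
  F: 0 + 3(165.8) = 497.4

ξ₂ = 166 mol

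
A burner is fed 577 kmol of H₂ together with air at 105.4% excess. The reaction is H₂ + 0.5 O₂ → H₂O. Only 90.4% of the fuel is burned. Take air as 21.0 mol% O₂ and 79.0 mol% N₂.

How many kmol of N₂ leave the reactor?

2230 kmol

Stoichiometric O₂ = 0.5 × 577 = 288.5 kmol; O₂ fed = 288.5 × 2.054 = 592.6 kmol.
N₂ fed = 592.6 × 79/21 = 2229 kmol.
Fuel reacted = 0.904 × 577 → ξ = 521.6 kmol.
Outlet (n = n₀ + ν ξ):
  H₂: 577 − 1(521.6) = 55.39
  O₂: 592.6 − 0.5(521.6) = 331.8
  N₂: 2229 (inert)
  H₂O: 0 + 1(521.6) = 521.6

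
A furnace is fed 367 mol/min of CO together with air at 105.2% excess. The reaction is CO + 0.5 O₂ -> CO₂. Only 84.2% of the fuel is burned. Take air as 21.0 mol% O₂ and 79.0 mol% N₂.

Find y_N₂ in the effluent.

Stoichiometric O₂ = 0.5 × 367 = 183.5 mol/min; O₂ fed = 183.5 × 2.052 = 376.5 mol/min.
N₂ fed = 376.5 × 79/21 = 1417 mol/min.
Fuel reacted = 0.842 × 367 → ξ = 309 mol/min.
Outlet (n = n₀ + ν ξ):
  CO: 367 − 1(309) = 57.99
  O₂: 376.5 − 0.5(309) = 222
  N₂: 1417 (inert)
  CO₂: 0 + 1(309) = 309
Total out = 2006 mol/min; y_N₂ = 1417 / 2006 = 0.7063.

0.706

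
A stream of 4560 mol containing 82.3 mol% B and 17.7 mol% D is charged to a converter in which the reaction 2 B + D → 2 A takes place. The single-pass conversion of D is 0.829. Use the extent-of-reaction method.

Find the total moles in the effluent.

3890 mol

D reacted = 0.829 × 807.1 = 669.1 mol; ν_D = −1, so ξ = 669.1/1 = 669.1 mol.
Outlet amounts (n = n₀ + ν ξ):
  B: 3753 − 2(669.1) = 2415
  D: 807.1 − 1(669.1) = 138
  A: 0 + 2(669.1) = 1338
Total out = 2415 + 138 + 1338 = 3891 mol.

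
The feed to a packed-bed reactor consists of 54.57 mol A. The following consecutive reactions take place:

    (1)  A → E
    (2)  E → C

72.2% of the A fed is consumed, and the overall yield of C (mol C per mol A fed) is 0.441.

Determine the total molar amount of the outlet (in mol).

54.6 mol

Conversion of A: A consumed = 1ξ₁ = 0.722 × 54.57 → ξ₁ = 39.4 mol.
Yield of C: 1ξ₂ / 54.57 = 0.441 → ξ₂ = 24.07 mol.
Outlet amounts (n = n₀ + Σ ν·ξ):
  A: 54.57 − 1(39.4) = 15.17
  E: 0 + 1(39.4) − 1(24.07) = 15.33
  C: 0 + 1(24.07) = 24.07
Total out = 15.17 + 15.33 + 24.07 = 54.57 mol.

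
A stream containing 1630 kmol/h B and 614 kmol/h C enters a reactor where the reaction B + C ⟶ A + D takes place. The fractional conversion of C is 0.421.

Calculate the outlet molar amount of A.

258 kmol/h

C reacted = 0.421 × 614 = 258.5 kmol/h; ν_C = −1, so ξ = 258.5/1 = 258.5 kmol/h.
Outlet amounts (n = n₀ + ν ξ):
  B: 1630 − 1(258.5) = 1372
  C: 614 − 1(258.5) = 355.5
  A: 0 + 1(258.5) = 258.5
  D: 0 + 1(258.5) = 258.5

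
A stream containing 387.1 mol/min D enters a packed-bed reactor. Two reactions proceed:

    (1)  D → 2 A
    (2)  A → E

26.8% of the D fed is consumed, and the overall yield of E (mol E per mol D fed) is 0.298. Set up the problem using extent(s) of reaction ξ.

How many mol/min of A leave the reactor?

Conversion of D: D consumed = 1ξ₁ = 0.268 × 387.1 → ξ₁ = 103.7 mol/min.
Yield of E: 1ξ₂ / 387.1 = 0.298 → ξ₂ = 115.4 mol/min.
Outlet amounts (n = n₀ + Σ ν·ξ):
  D: 387.1 − 1(103.7) = 283.4
  A: 0 + 2(103.7) − 1(115.4) = 92.13
  E: 0 + 1(115.4) = 115.4

92.1 mol/min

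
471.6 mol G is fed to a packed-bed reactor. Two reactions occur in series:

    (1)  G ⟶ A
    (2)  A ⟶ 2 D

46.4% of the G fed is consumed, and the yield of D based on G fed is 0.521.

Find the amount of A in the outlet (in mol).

96 mol

Conversion of G: G consumed = 1ξ₁ = 0.464 × 471.6 → ξ₁ = 218.8 mol.
Yield of D: 2ξ₂ / 471.6 = 0.521 → ξ₂ = 122.9 mol.
Outlet amounts (n = n₀ + Σ ν·ξ):
  G: 471.6 − 1(218.8) = 252.8
  A: 0 + 1(218.8) − 1(122.9) = 95.97
  D: 0 + 2(122.9) = 245.7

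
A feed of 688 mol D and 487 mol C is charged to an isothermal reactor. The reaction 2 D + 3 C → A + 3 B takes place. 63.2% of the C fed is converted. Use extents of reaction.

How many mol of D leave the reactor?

C reacted = 0.632 × 487 = 307.8 mol; ν_C = −3, so ξ = 307.8/3 = 102.6 mol.
Outlet amounts (n = n₀ + ν ξ):
  D: 688 − 2(102.6) = 482.8
  C: 487 − 3(102.6) = 179.2
  A: 0 + 1(102.6) = 102.6
  B: 0 + 3(102.6) = 307.8

483 mol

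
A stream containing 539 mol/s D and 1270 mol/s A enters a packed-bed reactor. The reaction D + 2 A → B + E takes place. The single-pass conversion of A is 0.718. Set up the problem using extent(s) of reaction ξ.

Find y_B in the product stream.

0.337

A reacted = 0.718 × 1270 = 911.9 mol/s; ν_A = −2, so ξ = 911.9/2 = 455.9 mol/s.
Outlet amounts (n = n₀ + ν ξ):
  D: 539 − 1(455.9) = 83.07
  A: 1270 − 2(455.9) = 358.1
  B: 0 + 1(455.9) = 455.9
  E: 0 + 1(455.9) = 455.9
Total out = 1353 mol/s; y_B = 455.9 / 1353 = 0.337.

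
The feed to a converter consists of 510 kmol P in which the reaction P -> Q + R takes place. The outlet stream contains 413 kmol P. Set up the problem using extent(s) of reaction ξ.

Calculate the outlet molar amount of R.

97 kmol

For P: n = n₀ − 1ξ → 413 = 510 − 1ξ, giving ξ = 97 kmol.
Outlet amounts (n = n₀ + ν ξ):
  P: 510 − 1(97) = 413
  Q: 0 + 1(97) = 97
  R: 0 + 1(97) = 97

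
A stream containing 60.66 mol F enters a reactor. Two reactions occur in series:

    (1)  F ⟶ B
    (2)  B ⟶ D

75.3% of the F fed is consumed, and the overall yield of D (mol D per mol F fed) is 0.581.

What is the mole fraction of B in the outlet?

0.172

Conversion of F: F consumed = 1ξ₁ = 0.753 × 60.66 → ξ₁ = 45.68 mol.
Yield of D: 1ξ₂ / 60.66 = 0.581 → ξ₂ = 35.24 mol.
Outlet amounts (n = n₀ + Σ ν·ξ):
  F: 60.66 − 1(45.68) = 14.98
  B: 0 + 1(45.68) − 1(35.24) = 10.43
  D: 0 + 1(35.24) = 35.24
Total out = 60.66 mol; y_B = 10.43 / 60.66 = 0.172.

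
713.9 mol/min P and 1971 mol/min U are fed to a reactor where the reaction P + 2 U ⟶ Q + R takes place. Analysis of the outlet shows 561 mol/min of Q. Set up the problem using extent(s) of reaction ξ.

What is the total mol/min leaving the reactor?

For Q: n = n₀ + 1ξ → 561 = 0 + 1ξ, giving ξ = 561 mol/min.
Outlet amounts (n = n₀ + ν ξ):
  P: 713.9 − 1(561) = 152.9
  U: 1971 − 2(561) = 849
  Q: 0 + 1(561) = 561
  R: 0 + 1(561) = 561
Total out = 152.9 + 849 + 561 + 561 = 2124 mol/min.

2120 mol/min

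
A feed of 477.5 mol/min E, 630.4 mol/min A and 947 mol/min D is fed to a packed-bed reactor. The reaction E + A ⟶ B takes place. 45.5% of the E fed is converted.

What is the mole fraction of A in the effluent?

0.225

E reacted = 0.455 × 477.5 = 217.3 mol/min; ν_E = −1, so ξ = 217.3/1 = 217.3 mol/min.
Outlet amounts (n = n₀ + ν ξ):
  E: 477.5 − 1(217.3) = 260.2
  A: 630.4 − 1(217.3) = 413.1
  B: 0 + 1(217.3) = 217.3
  D: 947 (inert)
Total out = 1838 mol/min; y_A = 413.1 / 1838 = 0.2248.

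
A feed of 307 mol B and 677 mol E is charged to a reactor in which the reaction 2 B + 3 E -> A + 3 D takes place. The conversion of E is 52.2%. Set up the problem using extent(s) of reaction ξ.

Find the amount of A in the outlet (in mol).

118 mol

E reacted = 0.522 × 677 = 353.4 mol; ν_E = −3, so ξ = 353.4/3 = 117.8 mol.
Outlet amounts (n = n₀ + ν ξ):
  B: 307 − 2(117.8) = 71.4
  E: 677 − 3(117.8) = 323.6
  A: 0 + 1(117.8) = 117.8
  D: 0 + 3(117.8) = 353.4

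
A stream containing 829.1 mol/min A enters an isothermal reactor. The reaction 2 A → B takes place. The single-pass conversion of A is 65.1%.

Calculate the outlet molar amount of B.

270 mol/min

A reacted = 0.651 × 829.1 = 539.7 mol/min; ν_A = −2, so ξ = 539.7/2 = 269.9 mol/min.
Outlet amounts (n = n₀ + ν ξ):
  A: 829.1 − 2(269.9) = 289.4
  B: 0 + 1(269.9) = 269.9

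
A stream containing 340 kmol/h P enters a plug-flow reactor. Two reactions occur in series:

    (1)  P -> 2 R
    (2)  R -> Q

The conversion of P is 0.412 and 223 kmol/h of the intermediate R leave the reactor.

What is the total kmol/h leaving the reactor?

Conversion of P: P consumed = 1ξ₁ = 0.412 × 340 → ξ₁ = 140.1 kmol/h.
R balance: n_R = 0 + 2ξ₁ − 1ξ₂ = 223 → ξ₂ = (2·140.1 − 223)/1 = 57.16 kmol/h.
Outlet amounts (n = n₀ + Σ ν·ξ):
  P: 340 − 1(140.1) = 199.9
  R: 0 + 2(140.1) − 1(57.16) = 223
  Q: 0 + 1(57.16) = 57.16
Total out = 199.9 + 223 + 57.16 = 480.1 kmol/h.

480 kmol/h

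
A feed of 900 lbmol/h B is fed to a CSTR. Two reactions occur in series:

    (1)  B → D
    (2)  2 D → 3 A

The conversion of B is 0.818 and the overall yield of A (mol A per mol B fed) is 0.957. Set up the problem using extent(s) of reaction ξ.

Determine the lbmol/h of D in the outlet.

162 lbmol/h

Conversion of B: B consumed = 1ξ₁ = 0.818 × 900 → ξ₁ = 736.2 lbmol/h.
Yield of A: 3ξ₂ / 900 = 0.957 → ξ₂ = 287.1 lbmol/h.
Outlet amounts (n = n₀ + Σ ν·ξ):
  B: 900 − 1(736.2) = 163.8
  D: 0 + 1(736.2) − 2(287.1) = 162
  A: 0 + 3(287.1) = 861.3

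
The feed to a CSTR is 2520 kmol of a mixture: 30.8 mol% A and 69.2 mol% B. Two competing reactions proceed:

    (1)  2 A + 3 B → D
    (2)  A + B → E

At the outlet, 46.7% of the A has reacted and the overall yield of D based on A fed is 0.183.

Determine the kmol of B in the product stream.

Yield of D: 1ξ₁ / 776.2 = 0.183 → ξ₁ = 142 kmol.
Conversion of A: 2ξ₁ + 1ξ₂ = 0.467 × 776.2 = 362.5 → ξ₂ = 78.39 kmol.
Outlet amounts (n = n₀ + Σ ν·ξ):
  A: 776.2 − 2(142) − 1(78.39) = 413.7
  B: 1744 − 3(142) − 1(78.39) = 1239
  D: 0 + 1(142) = 142
  E: 0 + 1(78.39) = 78.39

1240 kmol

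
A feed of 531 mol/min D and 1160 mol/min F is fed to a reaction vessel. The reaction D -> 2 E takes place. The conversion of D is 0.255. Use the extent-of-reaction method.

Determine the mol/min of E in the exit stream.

271 mol/min

D reacted = 0.255 × 531 = 135.4 mol/min; ν_D = −1, so ξ = 135.4/1 = 135.4 mol/min.
Outlet amounts (n = n₀ + ν ξ):
  D: 531 − 1(135.4) = 395.6
  E: 0 + 2(135.4) = 270.8
  F: 1160 (inert)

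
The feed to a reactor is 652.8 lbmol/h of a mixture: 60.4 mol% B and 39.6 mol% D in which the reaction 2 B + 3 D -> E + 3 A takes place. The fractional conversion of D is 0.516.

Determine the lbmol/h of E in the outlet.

44.5 lbmol/h

D reacted = 0.516 × 258.5 = 133.4 lbmol/h; ν_D = −3, so ξ = 133.4/3 = 44.46 lbmol/h.
Outlet amounts (n = n₀ + ν ξ):
  B: 394.3 − 2(44.46) = 305.4
  D: 258.5 − 3(44.46) = 125.1
  E: 0 + 1(44.46) = 44.46
  A: 0 + 3(44.46) = 133.4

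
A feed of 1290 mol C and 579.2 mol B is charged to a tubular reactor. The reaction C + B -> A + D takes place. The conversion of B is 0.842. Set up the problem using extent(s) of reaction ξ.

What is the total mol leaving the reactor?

1870 mol

B reacted = 0.842 × 579.2 = 487.7 mol; ν_B = −1, so ξ = 487.7/1 = 487.7 mol.
Outlet amounts (n = n₀ + ν ξ):
  C: 1290 − 1(487.7) = 802.3
  B: 579.2 − 1(487.7) = 91.51
  A: 0 + 1(487.7) = 487.7
  D: 0 + 1(487.7) = 487.7
Total out = 802.3 + 91.51 + 487.7 + 487.7 = 1869 mol.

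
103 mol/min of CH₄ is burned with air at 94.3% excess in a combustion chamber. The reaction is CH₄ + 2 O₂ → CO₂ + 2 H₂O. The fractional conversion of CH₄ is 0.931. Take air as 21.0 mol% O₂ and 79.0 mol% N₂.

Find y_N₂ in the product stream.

0.749

Stoichiometric O₂ = 2 × 103 = 206 mol/min; O₂ fed = 206 × 1.943 = 400.3 mol/min.
N₂ fed = 400.3 × 79/21 = 1506 mol/min.
Fuel reacted = 0.931 × 103 → ξ = 95.89 mol/min.
Outlet (n = n₀ + ν ξ):
  CH₄: 103 − 1(95.89) = 7.107
  O₂: 400.3 − 2(95.89) = 208.5
  N₂: 1506 (inert)
  CO₂: 0 + 1(95.89) = 95.89
  H₂O: 0 + 2(95.89) = 191.8
Total out = 2009 mol/min; y_N₂ = 1506 / 2009 = 0.7495.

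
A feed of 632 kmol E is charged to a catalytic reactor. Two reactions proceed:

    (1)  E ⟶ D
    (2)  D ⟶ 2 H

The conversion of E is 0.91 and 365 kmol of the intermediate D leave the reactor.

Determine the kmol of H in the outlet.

Conversion of E: E consumed = 1ξ₁ = 0.91 × 632 → ξ₁ = 575.1 kmol.
D balance: n_D = 0 + 1ξ₁ − 1ξ₂ = 365 → ξ₂ = (1·575.1 − 365)/1 = 210.1 kmol.
Outlet amounts (n = n₀ + Σ ν·ξ):
  E: 632 − 1(575.1) = 56.88
  D: 0 + 1(575.1) − 1(210.1) = 365
  H: 0 + 2(210.1) = 420.2

420 kmol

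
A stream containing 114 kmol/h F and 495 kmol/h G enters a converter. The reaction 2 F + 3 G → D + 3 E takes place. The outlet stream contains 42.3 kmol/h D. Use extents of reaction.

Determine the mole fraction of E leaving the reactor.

0.224

For D: n = n₀ + 1ξ → 42.3 = 0 + 1ξ, giving ξ = 42.3 kmol/h.
Outlet amounts (n = n₀ + ν ξ):
  F: 114 − 2(42.3) = 29.4
  G: 495 − 3(42.3) = 368.1
  D: 0 + 1(42.3) = 42.3
  E: 0 + 3(42.3) = 126.9
Total out = 566.7 kmol/h; y_E = 126.9 / 566.7 = 0.2239.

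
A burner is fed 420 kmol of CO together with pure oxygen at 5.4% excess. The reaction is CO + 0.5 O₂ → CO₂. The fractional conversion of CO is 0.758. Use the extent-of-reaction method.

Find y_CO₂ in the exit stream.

Stoichiometric O₂ = 0.5 × 420 = 210 kmol; O₂ fed = 210 × 1.054 = 221.3 kmol.
Fuel reacted = 0.758 × 420 → ξ = 318.4 kmol.
Outlet (n = n₀ + ν ξ):
  CO: 420 − 1(318.4) = 101.6
  O₂: 221.3 − 0.5(318.4) = 62.16
  CO₂: 0 + 1(318.4) = 318.4
Total out = 482.2 kmol; y_CO₂ = 318.4 / 482.2 = 0.6603.

0.66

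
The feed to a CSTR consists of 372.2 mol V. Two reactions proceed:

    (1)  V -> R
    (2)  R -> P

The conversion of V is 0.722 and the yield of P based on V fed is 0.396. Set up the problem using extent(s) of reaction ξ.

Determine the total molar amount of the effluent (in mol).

372 mol

Conversion of V: V consumed = 1ξ₁ = 0.722 × 372.2 → ξ₁ = 268.7 mol.
Yield of P: 1ξ₂ / 372.2 = 0.396 → ξ₂ = 147.4 mol.
Outlet amounts (n = n₀ + Σ ν·ξ):
  V: 372.2 − 1(268.7) = 103.5
  R: 0 + 1(268.7) − 1(147.4) = 121.3
  P: 0 + 1(147.4) = 147.4
Total out = 103.5 + 121.3 + 147.4 = 372.2 mol.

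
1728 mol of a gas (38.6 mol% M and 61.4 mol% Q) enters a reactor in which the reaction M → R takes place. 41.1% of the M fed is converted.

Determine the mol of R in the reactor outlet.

M reacted = 0.411 × 667 = 274.1 mol; ν_M = −1, so ξ = 274.1/1 = 274.1 mol.
Outlet amounts (n = n₀ + ν ξ):
  M: 667 − 1(274.1) = 392.9
  R: 0 + 1(274.1) = 274.1
  Q: 1061 (inert)

274 mol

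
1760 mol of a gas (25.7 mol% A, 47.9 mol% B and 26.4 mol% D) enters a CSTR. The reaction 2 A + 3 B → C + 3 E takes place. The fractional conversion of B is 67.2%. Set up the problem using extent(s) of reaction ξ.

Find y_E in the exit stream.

B reacted = 0.672 × 843 = 566.5 mol; ν_B = −3, so ξ = 566.5/3 = 188.8 mol.
Outlet amounts (n = n₀ + ν ξ):
  A: 452.3 − 2(188.8) = 74.64
  B: 843 − 3(188.8) = 276.5
  C: 0 + 1(188.8) = 188.8
  E: 0 + 3(188.8) = 566.5
  D: 464.6 (inert)
Total out = 1571 mol; y_E = 566.5 / 1571 = 0.3606.

0.361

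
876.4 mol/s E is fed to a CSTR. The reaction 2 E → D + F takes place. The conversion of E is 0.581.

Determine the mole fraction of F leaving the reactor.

E reacted = 0.581 × 876.4 = 509.2 mol/s; ν_E = −2, so ξ = 509.2/2 = 254.6 mol/s.
Outlet amounts (n = n₀ + ν ξ):
  E: 876.4 − 2(254.6) = 367.2
  D: 0 + 1(254.6) = 254.6
  F: 0 + 1(254.6) = 254.6
Total out = 876.4 mol/s; y_F = 254.6 / 876.4 = 0.2905.

0.29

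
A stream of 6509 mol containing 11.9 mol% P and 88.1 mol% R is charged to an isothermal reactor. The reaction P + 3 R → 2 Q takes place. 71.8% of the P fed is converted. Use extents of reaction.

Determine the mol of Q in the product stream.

1110 mol

P reacted = 0.718 × 774.6 = 556.1 mol; ν_P = −1, so ξ = 556.1/1 = 556.1 mol.
Outlet amounts (n = n₀ + ν ξ):
  P: 774.6 − 1(556.1) = 218.4
  R: 5734 − 3(556.1) = 4066
  Q: 0 + 2(556.1) = 1112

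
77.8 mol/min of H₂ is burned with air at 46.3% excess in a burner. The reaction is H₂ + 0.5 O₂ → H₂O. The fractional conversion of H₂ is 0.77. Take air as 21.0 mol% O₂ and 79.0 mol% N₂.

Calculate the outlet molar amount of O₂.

27 mol/min

Stoichiometric O₂ = 0.5 × 77.8 = 38.9 mol/min; O₂ fed = 38.9 × 1.463 = 56.91 mol/min.
N₂ fed = 56.91 × 79/21 = 214.1 mol/min.
Fuel reacted = 0.77 × 77.8 → ξ = 59.91 mol/min.
Outlet (n = n₀ + ν ξ):
  H₂: 77.8 − 1(59.91) = 17.89
  O₂: 56.91 − 0.5(59.91) = 26.96
  N₂: 214.1 (inert)
  H₂O: 0 + 1(59.91) = 59.91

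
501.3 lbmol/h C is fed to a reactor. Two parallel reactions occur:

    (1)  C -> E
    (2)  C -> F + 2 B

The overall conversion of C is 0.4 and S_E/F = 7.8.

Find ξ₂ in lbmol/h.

Conversion of C: C consumed = 0.4 × 501.3 = 200.5 lbmol/h = 1ξ₁ + 1ξ₂.
Selectivity: 1ξ₁ / (1ξ₂) = 7.8 → ξ₁ = 7.8 ξ₂.
Substitute: (1·7.8 + 1) ξ₂ = 200.5 → ξ₂ = 22.79 lbmol/h, ξ₁ = 177.7 lbmol/h.
Outlet amounts (n = n₀ + Σ ν·ξ):
  C: 501.3 − 1(177.7) − 1(22.79) = 300.8
  E: 0 + 1(177.7) = 177.7
  F: 0 + 1(22.79) = 22.79
  B: 0 + 2(22.79) = 45.57

ξ₂ = 22.8 lbmol/h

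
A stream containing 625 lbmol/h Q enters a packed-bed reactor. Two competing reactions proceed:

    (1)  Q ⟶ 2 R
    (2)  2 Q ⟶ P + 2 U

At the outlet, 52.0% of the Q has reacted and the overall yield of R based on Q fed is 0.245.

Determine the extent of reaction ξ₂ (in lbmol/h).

ξ₂ = 124 lbmol/h

Yield of R: 2ξ₁ / 625 = 0.245 → ξ₁ = 76.56 lbmol/h.
Conversion of Q: 1ξ₁ + 2ξ₂ = 0.52 × 625 = 325 → ξ₂ = 124.2 lbmol/h.
Outlet amounts (n = n₀ + Σ ν·ξ):
  Q: 625 − 1(76.56) − 2(124.2) = 300
  R: 0 + 2(76.56) = 153.1
  P: 0 + 1(124.2) = 124.2
  U: 0 + 2(124.2) = 248.4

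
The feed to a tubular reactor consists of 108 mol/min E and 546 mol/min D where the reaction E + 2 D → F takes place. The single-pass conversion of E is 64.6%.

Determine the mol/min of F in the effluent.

E reacted = 0.646 × 108 = 69.77 mol/min; ν_E = −1, so ξ = 69.77/1 = 69.77 mol/min.
Outlet amounts (n = n₀ + ν ξ):
  E: 108 − 1(69.77) = 38.23
  D: 546 − 2(69.77) = 406.5
  F: 0 + 1(69.77) = 69.77

69.8 mol/min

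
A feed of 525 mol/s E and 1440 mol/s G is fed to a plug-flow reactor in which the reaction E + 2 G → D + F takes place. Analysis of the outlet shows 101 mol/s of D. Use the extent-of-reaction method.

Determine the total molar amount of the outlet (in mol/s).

For D: n = n₀ + 1ξ → 101 = 0 + 1ξ, giving ξ = 101 mol/s.
Outlet amounts (n = n₀ + ν ξ):
  E: 525 − 1(101) = 424
  G: 1440 − 2(101) = 1238
  D: 0 + 1(101) = 101
  F: 0 + 1(101) = 101
Total out = 424 + 1238 + 101 + 101 = 1864 mol/s.

1860 mol/s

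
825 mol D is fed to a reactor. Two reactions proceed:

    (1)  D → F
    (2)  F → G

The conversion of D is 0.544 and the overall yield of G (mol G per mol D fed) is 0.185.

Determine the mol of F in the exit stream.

Conversion of D: D consumed = 1ξ₁ = 0.544 × 825 → ξ₁ = 448.8 mol.
Yield of G: 1ξ₂ / 825 = 0.185 → ξ₂ = 152.6 mol.
Outlet amounts (n = n₀ + Σ ν·ξ):
  D: 825 − 1(448.8) = 376.2
  F: 0 + 1(448.8) − 1(152.6) = 296.2
  G: 0 + 1(152.6) = 152.6

296 mol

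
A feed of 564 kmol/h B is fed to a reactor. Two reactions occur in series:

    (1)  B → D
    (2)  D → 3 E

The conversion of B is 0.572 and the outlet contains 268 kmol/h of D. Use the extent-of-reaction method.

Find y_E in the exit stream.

Conversion of B: B consumed = 1ξ₁ = 0.572 × 564 → ξ₁ = 322.6 kmol/h.
D balance: n_D = 0 + 1ξ₁ − 1ξ₂ = 268 → ξ₂ = (1·322.6 − 268)/1 = 54.61 kmol/h.
Outlet amounts (n = n₀ + Σ ν·ξ):
  B: 564 − 1(322.6) = 241.4
  D: 0 + 1(322.6) − 1(54.61) = 268
  E: 0 + 3(54.61) = 163.8
Total out = 673.2 kmol/h; y_E = 163.8 / 673.2 = 0.2433.

0.243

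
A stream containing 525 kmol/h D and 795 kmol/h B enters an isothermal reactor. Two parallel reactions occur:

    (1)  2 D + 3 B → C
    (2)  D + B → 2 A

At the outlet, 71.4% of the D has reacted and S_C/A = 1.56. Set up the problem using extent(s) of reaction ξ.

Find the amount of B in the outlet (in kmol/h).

Conversion of D: D consumed = 0.714 × 525 = 374.8 kmol/h = 2ξ₁ + 1ξ₂.
Selectivity: 1ξ₁ / (2ξ₂) = 1.56 → ξ₁ = 3.12 ξ₂.
Substitute: (2·3.12 + 1) ξ₂ = 374.8 → ξ₂ = 51.77 kmol/h, ξ₁ = 161.5 kmol/h.
Outlet amounts (n = n₀ + Σ ν·ξ):
  D: 525 − 2(161.5) − 1(51.77) = 150.2
  B: 795 − 3(161.5) − 1(51.77) = 258.6
  C: 0 + 1(161.5) = 161.5
  A: 0 + 2(51.77) = 103.5

259 kmol/h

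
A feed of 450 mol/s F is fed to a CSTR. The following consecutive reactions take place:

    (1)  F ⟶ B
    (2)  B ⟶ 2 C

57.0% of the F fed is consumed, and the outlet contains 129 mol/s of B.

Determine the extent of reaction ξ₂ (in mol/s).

Conversion of F: F consumed = 1ξ₁ = 0.57 × 450 → ξ₁ = 256.5 mol/s.
B balance: n_B = 0 + 1ξ₁ − 1ξ₂ = 129 → ξ₂ = (1·256.5 − 129)/1 = 127.5 mol/s.
Outlet amounts (n = n₀ + Σ ν·ξ):
  F: 450 − 1(256.5) = 193.5
  B: 0 + 1(256.5) − 1(127.5) = 129
  C: 0 + 2(127.5) = 255

ξ₂ = 128 mol/s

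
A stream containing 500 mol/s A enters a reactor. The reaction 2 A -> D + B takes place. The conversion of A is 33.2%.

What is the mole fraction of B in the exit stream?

A reacted = 0.332 × 500 = 166 mol/s; ν_A = −2, so ξ = 166/2 = 83 mol/s.
Outlet amounts (n = n₀ + ν ξ):
  A: 500 − 2(83) = 334
  D: 0 + 1(83) = 83
  B: 0 + 1(83) = 83
Total out = 500 mol/s; y_B = 83 / 500 = 0.166.

0.166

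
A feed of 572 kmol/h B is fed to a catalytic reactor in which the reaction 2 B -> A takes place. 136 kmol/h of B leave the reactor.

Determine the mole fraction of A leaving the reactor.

0.616

For B: n = n₀ − 2ξ → 136 = 572 − 2ξ, giving ξ = 218 kmol/h.
Outlet amounts (n = n₀ + ν ξ):
  B: 572 − 2(218) = 136
  A: 0 + 1(218) = 218
Total out = 354 kmol/h; y_A = 218 / 354 = 0.6158.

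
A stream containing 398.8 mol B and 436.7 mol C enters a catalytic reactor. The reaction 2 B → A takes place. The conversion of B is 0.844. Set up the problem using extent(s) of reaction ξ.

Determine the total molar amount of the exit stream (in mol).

667 mol

B reacted = 0.844 × 398.8 = 336.6 mol; ν_B = −2, so ξ = 336.6/2 = 168.3 mol.
Outlet amounts (n = n₀ + ν ξ):
  B: 398.8 − 2(168.3) = 62.21
  A: 0 + 1(168.3) = 168.3
  C: 436.7 (inert)
Total out = 62.21 + 168.3 + 436.7 = 667.2 mol.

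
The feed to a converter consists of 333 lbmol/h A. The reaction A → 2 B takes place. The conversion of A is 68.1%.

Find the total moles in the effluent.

A reacted = 0.681 × 333 = 226.8 lbmol/h; ν_A = −1, so ξ = 226.8/1 = 226.8 lbmol/h.
Outlet amounts (n = n₀ + ν ξ):
  A: 333 − 1(226.8) = 106.2
  B: 0 + 2(226.8) = 453.5
Total out = 106.2 + 453.5 = 559.8 lbmol/h.

560 lbmol/h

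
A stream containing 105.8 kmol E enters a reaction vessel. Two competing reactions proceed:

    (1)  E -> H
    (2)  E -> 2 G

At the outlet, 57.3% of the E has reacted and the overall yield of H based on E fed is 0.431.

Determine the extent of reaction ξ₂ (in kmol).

ξ₂ = 15 kmol

Yield of H: 1ξ₁ / 105.8 = 0.431 → ξ₁ = 45.6 kmol.
Conversion of E: 1ξ₁ + 1ξ₂ = 0.573 × 105.8 = 60.62 → ξ₂ = 15.02 kmol.
Outlet amounts (n = n₀ + Σ ν·ξ):
  E: 105.8 − 1(45.6) − 1(15.02) = 45.18
  H: 0 + 1(45.6) = 45.6
  G: 0 + 2(15.02) = 30.05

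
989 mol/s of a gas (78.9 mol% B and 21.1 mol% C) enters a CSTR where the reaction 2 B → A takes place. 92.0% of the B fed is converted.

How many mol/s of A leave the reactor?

B reacted = 0.92 × 780.3 = 717.9 mol/s; ν_B = −2, so ξ = 717.9/2 = 358.9 mol/s.
Outlet amounts (n = n₀ + ν ξ):
  B: 780.3 − 2(358.9) = 62.43
  A: 0 + 1(358.9) = 358.9
  C: 208.7 (inert)

359 mol/s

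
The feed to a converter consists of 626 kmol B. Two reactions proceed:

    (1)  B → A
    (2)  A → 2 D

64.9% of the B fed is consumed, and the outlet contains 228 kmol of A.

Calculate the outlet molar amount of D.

357 kmol

Conversion of B: B consumed = 1ξ₁ = 0.649 × 626 → ξ₁ = 406.3 kmol.
A balance: n_A = 0 + 1ξ₁ − 1ξ₂ = 228 → ξ₂ = (1·406.3 − 228)/1 = 178.3 kmol.
Outlet amounts (n = n₀ + Σ ν·ξ):
  B: 626 − 1(406.3) = 219.7
  A: 0 + 1(406.3) − 1(178.3) = 228
  D: 0 + 2(178.3) = 356.5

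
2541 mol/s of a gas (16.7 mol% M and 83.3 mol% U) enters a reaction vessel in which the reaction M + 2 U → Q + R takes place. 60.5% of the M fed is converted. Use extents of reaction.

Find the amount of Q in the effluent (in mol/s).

M reacted = 0.605 × 424.3 = 256.7 mol/s; ν_M = −1, so ξ = 256.7/1 = 256.7 mol/s.
Outlet amounts (n = n₀ + ν ξ):
  M: 424.3 − 1(256.7) = 167.6
  U: 2117 − 2(256.7) = 1603
  Q: 0 + 1(256.7) = 256.7
  R: 0 + 1(256.7) = 256.7

257 mol/s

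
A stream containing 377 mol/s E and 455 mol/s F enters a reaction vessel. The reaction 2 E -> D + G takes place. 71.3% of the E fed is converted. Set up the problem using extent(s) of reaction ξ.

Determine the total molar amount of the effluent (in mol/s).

E reacted = 0.713 × 377 = 268.8 mol/s; ν_E = −2, so ξ = 268.8/2 = 134.4 mol/s.
Outlet amounts (n = n₀ + ν ξ):
  E: 377 − 2(134.4) = 108.2
  D: 0 + 1(134.4) = 134.4
  G: 0 + 1(134.4) = 134.4
  F: 455 (inert)
Total out = 108.2 + 134.4 + 134.4 + 455 = 832 mol/s.

832 mol/s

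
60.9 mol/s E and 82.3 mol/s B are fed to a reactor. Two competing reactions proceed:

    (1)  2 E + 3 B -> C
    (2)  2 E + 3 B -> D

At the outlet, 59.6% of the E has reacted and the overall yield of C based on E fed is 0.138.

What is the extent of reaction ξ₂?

Yield of C: 1ξ₁ / 60.9 = 0.138 → ξ₁ = 8.404 mol/s.
Conversion of E: 2ξ₁ + 2ξ₂ = 0.596 × 60.9 = 36.3 → ξ₂ = 9.744 mol/s.
Outlet amounts (n = n₀ + Σ ν·ξ):
  E: 60.9 − 2(8.404) − 2(9.744) = 24.6
  B: 82.3 − 3(8.404) − 3(9.744) = 27.86
  C: 0 + 1(8.404) = 8.404
  D: 0 + 1(9.744) = 9.744

ξ₂ = 9.74 mol/s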